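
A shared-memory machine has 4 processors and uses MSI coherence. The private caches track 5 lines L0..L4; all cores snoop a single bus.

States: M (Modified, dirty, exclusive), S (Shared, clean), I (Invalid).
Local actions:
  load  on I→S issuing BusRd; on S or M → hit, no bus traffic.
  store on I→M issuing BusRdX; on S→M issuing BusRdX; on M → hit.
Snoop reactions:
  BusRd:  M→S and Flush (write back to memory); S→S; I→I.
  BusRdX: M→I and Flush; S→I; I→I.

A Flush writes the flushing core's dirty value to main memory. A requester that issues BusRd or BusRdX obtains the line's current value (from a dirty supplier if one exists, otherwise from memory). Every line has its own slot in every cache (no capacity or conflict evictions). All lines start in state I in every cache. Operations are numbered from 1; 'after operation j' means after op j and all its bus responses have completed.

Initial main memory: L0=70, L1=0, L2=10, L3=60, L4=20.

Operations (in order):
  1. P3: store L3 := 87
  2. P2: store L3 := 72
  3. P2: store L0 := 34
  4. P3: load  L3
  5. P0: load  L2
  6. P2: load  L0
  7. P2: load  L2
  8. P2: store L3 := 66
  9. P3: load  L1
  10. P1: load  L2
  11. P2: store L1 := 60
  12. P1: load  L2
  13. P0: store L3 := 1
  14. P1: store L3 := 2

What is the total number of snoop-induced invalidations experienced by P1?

[1] P3: store L3 := 87 | P0:I, P1:I, P2:I, P3:M(87) | bus: BusRdX
[2] P2: store L3 := 72 | P0:I, P1:I, P2:M(72), P3:I | bus: BusRdX,Flush
[3] P2: store L0 := 34 | P0:I, P1:I, P2:M(34), P3:I | bus: BusRdX
[4] P3: load  L3 | P0:I, P1:I, P2:S(72), P3:S(72) | bus: BusRd,Flush
[5] P0: load  L2 | P0:S(10), P1:I, P2:I, P3:I | bus: BusRd
[6] P2: load  L0 | P0:I, P1:I, P2:M(34), P3:I | bus: none
[7] P2: load  L2 | P0:S(10), P1:I, P2:S(10), P3:I | bus: BusRd
[8] P2: store L3 := 66 | P0:I, P1:I, P2:M(66), P3:I | bus: BusRdX
[9] P3: load  L1 | P0:I, P1:I, P2:I, P3:S(0) | bus: BusRd
[10] P1: load  L2 | P0:S(10), P1:S(10), P2:S(10), P3:I | bus: BusRd
[11] P2: store L1 := 60 | P0:I, P1:I, P2:M(60), P3:I | bus: BusRdX
[12] P1: load  L2 | P0:S(10), P1:S(10), P2:S(10), P3:I | bus: none
[13] P0: store L3 := 1 | P0:M(1), P1:I, P2:I, P3:I | bus: BusRdX,Flush
[14] P1: store L3 := 2 | P0:I, P1:M(2), P2:I, P3:I | bus: BusRdX,Flush

invalidations = 0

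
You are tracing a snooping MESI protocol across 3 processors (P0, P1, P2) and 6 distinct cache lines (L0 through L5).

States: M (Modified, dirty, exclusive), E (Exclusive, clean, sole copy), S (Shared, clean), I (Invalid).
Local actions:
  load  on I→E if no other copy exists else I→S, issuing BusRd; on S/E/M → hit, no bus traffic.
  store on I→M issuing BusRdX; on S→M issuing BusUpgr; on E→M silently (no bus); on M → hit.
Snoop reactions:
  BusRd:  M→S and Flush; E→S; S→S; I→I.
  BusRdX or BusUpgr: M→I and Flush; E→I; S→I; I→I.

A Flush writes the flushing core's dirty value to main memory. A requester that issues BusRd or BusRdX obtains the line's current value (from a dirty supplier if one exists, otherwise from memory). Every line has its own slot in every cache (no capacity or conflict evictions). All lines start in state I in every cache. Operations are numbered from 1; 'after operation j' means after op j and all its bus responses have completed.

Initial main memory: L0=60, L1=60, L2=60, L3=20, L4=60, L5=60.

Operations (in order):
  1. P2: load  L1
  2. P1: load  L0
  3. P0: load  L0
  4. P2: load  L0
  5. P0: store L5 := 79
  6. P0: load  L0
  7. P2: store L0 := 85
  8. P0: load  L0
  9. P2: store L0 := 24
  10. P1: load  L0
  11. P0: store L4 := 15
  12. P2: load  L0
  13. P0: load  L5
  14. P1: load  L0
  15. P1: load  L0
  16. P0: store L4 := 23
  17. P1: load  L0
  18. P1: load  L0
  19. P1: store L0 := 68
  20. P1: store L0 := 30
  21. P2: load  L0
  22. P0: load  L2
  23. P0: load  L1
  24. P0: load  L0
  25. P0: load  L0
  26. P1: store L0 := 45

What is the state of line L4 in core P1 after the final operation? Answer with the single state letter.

  op1 P2: load  L1 → I/I/E on L1; bus BusRd; mem=60
  op2 P1: load  L0 → I/E/I on L0; bus BusRd; mem=60
  op3 P0: load  L0 → S/S/I on L0; bus BusRd; mem=60
  op4 P2: load  L0 → S/S/S on L0; bus BusRd; mem=60
  op5 P0: store L5 := 79 → M/I/I on L5; bus BusRdX; mem=60
  op6 P0: load  L0 → S/S/S on L0; bus (none); mem=60
  op7 P2: store L0 := 85 → I/I/M on L0; bus BusUpgr; mem=60
  op8 P0: load  L0 → S/I/S on L0; bus BusRd Flush; mem=85
  op9 P2: store L0 := 24 → I/I/M on L0; bus BusUpgr; mem=85
  op10 P1: load  L0 → I/S/S on L0; bus BusRd Flush; mem=24
  op11 P0: store L4 := 15 → M/I/I on L4; bus BusRdX; mem=60
  op12 P2: load  L0 → I/S/S on L0; bus (none); mem=24
  op13 P0: load  L5 → M/I/I on L5; bus (none); mem=60
  op14 P1: load  L0 → I/S/S on L0; bus (none); mem=24
  op15 P1: load  L0 → I/S/S on L0; bus (none); mem=24
  op16 P0: store L4 := 23 → M/I/I on L4; bus (none); mem=60
  op17 P1: load  L0 → I/S/S on L0; bus (none); mem=24
  op18 P1: load  L0 → I/S/S on L0; bus (none); mem=24
  op19 P1: store L0 := 68 → I/M/I on L0; bus BusUpgr; mem=24
  op20 P1: store L0 := 30 → I/M/I on L0; bus (none); mem=24
  op21 P2: load  L0 → I/S/S on L0; bus BusRd Flush; mem=30
  op22 P0: load  L2 → E/I/I on L2; bus BusRd; mem=60
  op23 P0: load  L1 → S/I/S on L1; bus BusRd; mem=60
  op24 P0: load  L0 → S/S/S on L0; bus BusRd; mem=30
  op25 P0: load  L0 → S/S/S on L0; bus (none); mem=30
  op26 P1: store L0 := 45 → I/M/I on L0; bus BusUpgr; mem=30

state = I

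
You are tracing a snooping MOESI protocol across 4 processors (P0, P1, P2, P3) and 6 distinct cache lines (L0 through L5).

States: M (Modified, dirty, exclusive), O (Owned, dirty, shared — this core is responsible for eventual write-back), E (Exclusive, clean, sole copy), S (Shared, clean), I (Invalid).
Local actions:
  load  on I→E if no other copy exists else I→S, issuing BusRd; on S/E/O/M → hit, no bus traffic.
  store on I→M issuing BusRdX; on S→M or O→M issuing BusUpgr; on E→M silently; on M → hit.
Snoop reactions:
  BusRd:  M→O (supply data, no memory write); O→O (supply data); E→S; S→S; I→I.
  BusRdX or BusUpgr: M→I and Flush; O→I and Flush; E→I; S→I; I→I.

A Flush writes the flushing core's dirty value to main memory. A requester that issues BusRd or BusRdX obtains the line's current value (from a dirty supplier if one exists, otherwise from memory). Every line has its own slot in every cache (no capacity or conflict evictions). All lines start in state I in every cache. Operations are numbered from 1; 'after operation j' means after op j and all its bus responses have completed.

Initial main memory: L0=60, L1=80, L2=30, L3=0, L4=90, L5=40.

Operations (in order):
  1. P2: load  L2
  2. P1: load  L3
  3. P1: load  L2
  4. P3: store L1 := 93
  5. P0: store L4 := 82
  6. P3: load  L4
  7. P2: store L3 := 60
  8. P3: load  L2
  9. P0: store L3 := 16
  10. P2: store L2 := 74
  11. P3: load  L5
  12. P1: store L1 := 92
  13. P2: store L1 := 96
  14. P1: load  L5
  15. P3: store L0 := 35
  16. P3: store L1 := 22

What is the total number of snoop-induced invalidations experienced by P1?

[1] P2: load  L2 | P0:I, P1:I, P2:E(30), P3:I | bus: BusRd
[2] P1: load  L3 | P0:I, P1:E(0), P2:I, P3:I | bus: BusRd
[3] P1: load  L2 | P0:I, P1:S(30), P2:S(30), P3:I | bus: BusRd
[4] P3: store L1 := 93 | P0:I, P1:I, P2:I, P3:M(93) | bus: BusRdX
[5] P0: store L4 := 82 | P0:M(82), P1:I, P2:I, P3:I | bus: BusRdX
[6] P3: load  L4 | P0:O(82), P1:I, P2:I, P3:S(82) | bus: BusRd
[7] P2: store L3 := 60 | P0:I, P1:I, P2:M(60), P3:I | bus: BusRdX
[8] P3: load  L2 | P0:I, P1:S(30), P2:S(30), P3:S(30) | bus: BusRd
[9] P0: store L3 := 16 | P0:M(16), P1:I, P2:I, P3:I | bus: BusRdX,Flush
[10] P2: store L2 := 74 | P0:I, P1:I, P2:M(74), P3:I | bus: BusUpgr
[11] P3: load  L5 | P0:I, P1:I, P2:I, P3:E(40) | bus: BusRd
[12] P1: store L1 := 92 | P0:I, P1:M(92), P2:I, P3:I | bus: BusRdX,Flush
[13] P2: store L1 := 96 | P0:I, P1:I, P2:M(96), P3:I | bus: BusRdX,Flush
[14] P1: load  L5 | P0:I, P1:S(40), P2:I, P3:S(40) | bus: BusRd
[15] P3: store L0 := 35 | P0:I, P1:I, P2:I, P3:M(35) | bus: BusRdX
[16] P3: store L1 := 22 | P0:I, P1:I, P2:I, P3:M(22) | bus: BusRdX,Flush

invalidations = 3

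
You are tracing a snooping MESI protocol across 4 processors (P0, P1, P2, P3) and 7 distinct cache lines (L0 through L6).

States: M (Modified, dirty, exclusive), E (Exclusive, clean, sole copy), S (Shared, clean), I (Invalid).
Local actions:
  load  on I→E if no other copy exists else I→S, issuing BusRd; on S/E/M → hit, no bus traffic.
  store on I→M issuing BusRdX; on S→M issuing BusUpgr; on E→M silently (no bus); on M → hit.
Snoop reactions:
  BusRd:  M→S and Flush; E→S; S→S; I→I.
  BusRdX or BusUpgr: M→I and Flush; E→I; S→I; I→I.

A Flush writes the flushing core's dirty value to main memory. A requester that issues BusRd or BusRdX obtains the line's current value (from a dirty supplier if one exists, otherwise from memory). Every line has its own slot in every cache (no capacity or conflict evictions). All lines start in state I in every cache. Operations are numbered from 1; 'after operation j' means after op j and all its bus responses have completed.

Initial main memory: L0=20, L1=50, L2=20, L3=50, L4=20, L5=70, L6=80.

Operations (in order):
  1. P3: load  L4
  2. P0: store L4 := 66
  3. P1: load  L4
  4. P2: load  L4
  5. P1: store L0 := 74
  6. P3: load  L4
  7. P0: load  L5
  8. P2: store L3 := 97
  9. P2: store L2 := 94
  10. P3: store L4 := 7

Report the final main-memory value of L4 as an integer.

  op1 P3: load  L4 → I/I/I/E on L4; bus BusRd; mem=20
  op2 P0: store L4 := 66 → M/I/I/I on L4; bus BusRdX; mem=20
  op3 P1: load  L4 → S/S/I/I on L4; bus BusRd Flush; mem=66
  op4 P2: load  L4 → S/S/S/I on L4; bus BusRd; mem=66
  op5 P1: store L0 := 74 → I/M/I/I on L0; bus BusRdX; mem=20
  op6 P3: load  L4 → S/S/S/S on L4; bus BusRd; mem=66
  op7 P0: load  L5 → E/I/I/I on L5; bus BusRd; mem=70
  op8 P2: store L3 := 97 → I/I/M/I on L3; bus BusRdX; mem=50
  op9 P2: store L2 := 94 → I/I/M/I on L2; bus BusRdX; mem=20
  op10 P3: store L4 := 7 → I/I/I/M on L4; bus BusUpgr; mem=66

memory[L4] = 66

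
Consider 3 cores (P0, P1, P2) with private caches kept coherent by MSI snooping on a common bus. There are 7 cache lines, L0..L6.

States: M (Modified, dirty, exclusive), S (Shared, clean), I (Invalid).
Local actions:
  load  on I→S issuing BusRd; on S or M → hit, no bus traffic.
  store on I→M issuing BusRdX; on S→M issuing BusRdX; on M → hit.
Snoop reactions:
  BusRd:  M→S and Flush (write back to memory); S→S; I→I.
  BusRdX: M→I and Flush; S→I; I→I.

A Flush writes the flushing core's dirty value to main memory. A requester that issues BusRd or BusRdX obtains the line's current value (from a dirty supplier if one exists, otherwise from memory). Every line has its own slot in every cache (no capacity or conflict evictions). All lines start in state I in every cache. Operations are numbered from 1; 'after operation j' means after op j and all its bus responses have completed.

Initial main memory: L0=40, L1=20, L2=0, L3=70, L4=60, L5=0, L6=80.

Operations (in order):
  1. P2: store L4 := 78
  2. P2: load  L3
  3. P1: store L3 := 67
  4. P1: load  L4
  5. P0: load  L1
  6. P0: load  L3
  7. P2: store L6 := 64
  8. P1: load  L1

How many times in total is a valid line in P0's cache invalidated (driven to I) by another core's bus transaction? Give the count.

step 1: P2: store L4 := 78  ⟶  IIM  (L4)  txn=BusRdX  M[L4]=60
step 2: P2: load  L3  ⟶  IIS  (L3)  txn=BusRd  M[L3]=70
step 3: P1: store L3 := 67  ⟶  IMI  (L3)  txn=BusRdX  M[L3]=70
step 4: P1: load  L4  ⟶  ISS  (L4)  txn=BusRd+Flush  M[L4]=78
step 5: P0: load  L1  ⟶  SII  (L1)  txn=BusRd  M[L1]=20
step 6: P0: load  L3  ⟶  SSI  (L3)  txn=BusRd+Flush  M[L3]=67
step 7: P2: store L6 := 64  ⟶  IIM  (L6)  txn=BusRdX  M[L6]=80
step 8: P1: load  L1  ⟶  SSI  (L1)  txn=BusRd  M[L1]=20

invalidations = 0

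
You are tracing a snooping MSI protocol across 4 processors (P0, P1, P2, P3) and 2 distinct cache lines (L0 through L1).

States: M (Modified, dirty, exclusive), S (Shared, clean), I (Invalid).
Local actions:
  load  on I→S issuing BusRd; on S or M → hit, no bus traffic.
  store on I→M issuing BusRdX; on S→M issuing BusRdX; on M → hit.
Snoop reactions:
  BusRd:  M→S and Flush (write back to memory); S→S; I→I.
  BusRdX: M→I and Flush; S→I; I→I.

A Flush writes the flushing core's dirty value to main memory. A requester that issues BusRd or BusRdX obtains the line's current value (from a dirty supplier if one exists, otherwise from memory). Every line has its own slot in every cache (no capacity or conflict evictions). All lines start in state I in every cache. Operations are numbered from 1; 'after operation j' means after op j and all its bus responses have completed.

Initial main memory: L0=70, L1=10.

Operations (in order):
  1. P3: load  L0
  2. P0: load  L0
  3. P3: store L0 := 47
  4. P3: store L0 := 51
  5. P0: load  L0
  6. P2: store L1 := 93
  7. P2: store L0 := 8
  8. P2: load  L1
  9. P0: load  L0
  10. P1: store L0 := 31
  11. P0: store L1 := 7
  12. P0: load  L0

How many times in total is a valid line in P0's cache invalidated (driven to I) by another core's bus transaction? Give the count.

invalidations = 3

step 1: P3: load  L0  ⟶  IIIS  (L0)  txn=BusRd  M[L0]=70
step 2: P0: load  L0  ⟶  SIIS  (L0)  txn=BusRd  M[L0]=70
step 3: P3: store L0 := 47  ⟶  IIIM  (L0)  txn=BusRdX  M[L0]=70
step 4: P3: store L0 := 51  ⟶  IIIM  (L0)  txn=∅  M[L0]=70
step 5: P0: load  L0  ⟶  SIIS  (L0)  txn=BusRd+Flush  M[L0]=51
step 6: P2: store L1 := 93  ⟶  IIMI  (L1)  txn=BusRdX  M[L1]=10
step 7: P2: store L0 := 8  ⟶  IIMI  (L0)  txn=BusRdX  M[L0]=51
step 8: P2: load  L1  ⟶  IIMI  (L1)  txn=∅  M[L1]=10
step 9: P0: load  L0  ⟶  SISI  (L0)  txn=BusRd+Flush  M[L0]=8
step 10: P1: store L0 := 31  ⟶  IMII  (L0)  txn=BusRdX  M[L0]=8
step 11: P0: store L1 := 7  ⟶  MIII  (L1)  txn=BusRdX+Flush  M[L1]=93
step 12: P0: load  L0  ⟶  SSII  (L0)  txn=BusRd+Flush  M[L0]=31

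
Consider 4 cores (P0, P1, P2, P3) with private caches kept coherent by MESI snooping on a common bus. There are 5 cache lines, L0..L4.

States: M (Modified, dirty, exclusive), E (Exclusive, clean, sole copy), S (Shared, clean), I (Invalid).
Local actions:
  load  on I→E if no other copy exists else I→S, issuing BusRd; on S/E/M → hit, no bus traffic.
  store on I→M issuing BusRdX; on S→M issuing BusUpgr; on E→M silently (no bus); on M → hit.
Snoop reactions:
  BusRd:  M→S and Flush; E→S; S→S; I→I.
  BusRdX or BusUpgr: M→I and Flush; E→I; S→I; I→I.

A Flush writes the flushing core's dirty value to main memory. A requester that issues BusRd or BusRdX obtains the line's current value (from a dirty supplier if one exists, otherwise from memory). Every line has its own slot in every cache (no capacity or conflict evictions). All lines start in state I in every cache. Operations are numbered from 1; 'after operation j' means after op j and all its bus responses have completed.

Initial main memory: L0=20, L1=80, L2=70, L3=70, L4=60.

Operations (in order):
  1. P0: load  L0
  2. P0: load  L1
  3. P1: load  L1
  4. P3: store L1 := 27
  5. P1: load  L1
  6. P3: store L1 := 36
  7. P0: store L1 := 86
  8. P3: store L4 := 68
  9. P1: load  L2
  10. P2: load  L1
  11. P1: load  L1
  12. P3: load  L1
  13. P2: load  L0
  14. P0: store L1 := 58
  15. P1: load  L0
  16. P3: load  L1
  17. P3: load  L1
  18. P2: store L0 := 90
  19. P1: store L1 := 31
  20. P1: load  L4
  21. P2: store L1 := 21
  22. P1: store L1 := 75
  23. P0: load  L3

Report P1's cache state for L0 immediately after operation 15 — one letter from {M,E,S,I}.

state = S

1. P0: load  L0  bus=[BusRd]  L0: P0=E P1=I P2=I P3=I  mem[L0]=20
2. P0: load  L1  bus=[BusRd]  L1: P0=E P1=I P2=I P3=I  mem[L1]=80
3. P1: load  L1  bus=[BusRd]  L1: P0=S P1=S P2=I P3=I  mem[L1]=80
4. P3: store L1 := 27  bus=[BusRdX]  L1: P0=I P1=I P2=I P3=M  mem[L1]=80
5. P1: load  L1  bus=[BusRd,Flush]  L1: P0=I P1=S P2=I P3=S  mem[L1]=27
6. P3: store L1 := 36  bus=[BusUpgr]  L1: P0=I P1=I P2=I P3=M  mem[L1]=27
7. P0: store L1 := 86  bus=[BusRdX,Flush]  L1: P0=M P1=I P2=I P3=I  mem[L1]=36
8. P3: store L4 := 68  bus=[BusRdX]  L4: P0=I P1=I P2=I P3=M  mem[L4]=60
9. P1: load  L2  bus=[BusRd]  L2: P0=I P1=E P2=I P3=I  mem[L2]=70
10. P2: load  L1  bus=[BusRd,Flush]  L1: P0=S P1=I P2=S P3=I  mem[L1]=86
11. P1: load  L1  bus=[BusRd]  L1: P0=S P1=S P2=S P3=I  mem[L1]=86
12. P3: load  L1  bus=[BusRd]  L1: P0=S P1=S P2=S P3=S  mem[L1]=86
13. P2: load  L0  bus=[BusRd]  L0: P0=S P1=I P2=S P3=I  mem[L0]=20
14. P0: store L1 := 58  bus=[BusUpgr]  L1: P0=M P1=I P2=I P3=I  mem[L1]=86
15. P1: load  L0  bus=[BusRd]  L0: P0=S P1=S P2=S P3=I  mem[L0]=20
16. P3: load  L1  bus=[BusRd,Flush]  L1: P0=S P1=I P2=I P3=S  mem[L1]=58
17. P3: load  L1  bus=[-]  L1: P0=S P1=I P2=I P3=S  mem[L1]=58
18. P2: store L0 := 90  bus=[BusUpgr]  L0: P0=I P1=I P2=M P3=I  mem[L0]=20
19. P1: store L1 := 31  bus=[BusRdX]  L1: P0=I P1=M P2=I P3=I  mem[L1]=58
20. P1: load  L4  bus=[BusRd,Flush]  L4: P0=I P1=S P2=I P3=S  mem[L4]=68
21. P2: store L1 := 21  bus=[BusRdX,Flush]  L1: P0=I P1=I P2=M P3=I  mem[L1]=31
22. P1: store L1 := 75  bus=[BusRdX,Flush]  L1: P0=I P1=M P2=I P3=I  mem[L1]=21
23. P0: load  L3  bus=[BusRd]  L3: P0=E P1=I P2=I P3=I  mem[L3]=70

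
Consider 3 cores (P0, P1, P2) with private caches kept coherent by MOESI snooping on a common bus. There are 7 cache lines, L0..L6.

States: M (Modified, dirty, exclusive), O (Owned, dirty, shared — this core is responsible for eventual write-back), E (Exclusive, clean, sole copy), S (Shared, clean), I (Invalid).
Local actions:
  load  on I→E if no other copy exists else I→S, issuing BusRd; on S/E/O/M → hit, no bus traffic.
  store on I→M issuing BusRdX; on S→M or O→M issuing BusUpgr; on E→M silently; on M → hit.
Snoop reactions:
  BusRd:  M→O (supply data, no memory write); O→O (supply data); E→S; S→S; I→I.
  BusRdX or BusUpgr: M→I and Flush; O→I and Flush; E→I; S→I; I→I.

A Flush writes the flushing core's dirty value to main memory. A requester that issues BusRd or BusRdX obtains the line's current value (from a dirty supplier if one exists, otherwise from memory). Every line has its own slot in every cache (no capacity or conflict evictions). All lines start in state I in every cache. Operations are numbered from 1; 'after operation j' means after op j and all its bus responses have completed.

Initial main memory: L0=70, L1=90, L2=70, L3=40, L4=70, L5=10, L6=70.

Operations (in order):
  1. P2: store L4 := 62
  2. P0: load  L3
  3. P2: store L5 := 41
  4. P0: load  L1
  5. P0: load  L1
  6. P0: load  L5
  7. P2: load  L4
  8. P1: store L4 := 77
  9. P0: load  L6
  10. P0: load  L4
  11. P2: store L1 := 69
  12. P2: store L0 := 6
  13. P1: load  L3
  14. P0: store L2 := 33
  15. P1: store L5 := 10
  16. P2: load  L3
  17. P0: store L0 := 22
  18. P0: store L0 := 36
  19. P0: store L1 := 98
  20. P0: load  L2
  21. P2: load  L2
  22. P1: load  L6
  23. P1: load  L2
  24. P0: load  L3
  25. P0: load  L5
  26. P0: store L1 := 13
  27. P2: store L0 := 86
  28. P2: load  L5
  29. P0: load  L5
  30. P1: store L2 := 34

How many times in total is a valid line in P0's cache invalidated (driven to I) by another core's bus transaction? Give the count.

1. P2: store L4 := 62  bus=[BusRdX]  L4: P0=I P1=I P2=M  mem[L4]=70
2. P0: load  L3  bus=[BusRd]  L3: P0=E P1=I P2=I  mem[L3]=40
3. P2: store L5 := 41  bus=[BusRdX]  L5: P0=I P1=I P2=M  mem[L5]=10
4. P0: load  L1  bus=[BusRd]  L1: P0=E P1=I P2=I  mem[L1]=90
5. P0: load  L1  bus=[-]  L1: P0=E P1=I P2=I  mem[L1]=90
6. P0: load  L5  bus=[BusRd]  L5: P0=S P1=I P2=O  mem[L5]=10
7. P2: load  L4  bus=[-]  L4: P0=I P1=I P2=M  mem[L4]=70
8. P1: store L4 := 77  bus=[BusRdX,Flush]  L4: P0=I P1=M P2=I  mem[L4]=62
9. P0: load  L6  bus=[BusRd]  L6: P0=E P1=I P2=I  mem[L6]=70
10. P0: load  L4  bus=[BusRd]  L4: P0=S P1=O P2=I  mem[L4]=62
11. P2: store L1 := 69  bus=[BusRdX]  L1: P0=I P1=I P2=M  mem[L1]=90
12. P2: store L0 := 6  bus=[BusRdX]  L0: P0=I P1=I P2=M  mem[L0]=70
13. P1: load  L3  bus=[BusRd]  L3: P0=S P1=S P2=I  mem[L3]=40
14. P0: store L2 := 33  bus=[BusRdX]  L2: P0=M P1=I P2=I  mem[L2]=70
15. P1: store L5 := 10  bus=[BusRdX,Flush]  L5: P0=I P1=M P2=I  mem[L5]=41
16. P2: load  L3  bus=[BusRd]  L3: P0=S P1=S P2=S  mem[L3]=40
17. P0: store L0 := 22  bus=[BusRdX,Flush]  L0: P0=M P1=I P2=I  mem[L0]=6
18. P0: store L0 := 36  bus=[-]  L0: P0=M P1=I P2=I  mem[L0]=6
19. P0: store L1 := 98  bus=[BusRdX,Flush]  L1: P0=M P1=I P2=I  mem[L1]=69
20. P0: load  L2  bus=[-]  L2: P0=M P1=I P2=I  mem[L2]=70
21. P2: load  L2  bus=[BusRd]  L2: P0=O P1=I P2=S  mem[L2]=70
22. P1: load  L6  bus=[BusRd]  L6: P0=S P1=S P2=I  mem[L6]=70
23. P1: load  L2  bus=[BusRd]  L2: P0=O P1=S P2=S  mem[L2]=70
24. P0: load  L3  bus=[-]  L3: P0=S P1=S P2=S  mem[L3]=40
25. P0: load  L5  bus=[BusRd]  L5: P0=S P1=O P2=I  mem[L5]=41
26. P0: store L1 := 13  bus=[-]  L1: P0=M P1=I P2=I  mem[L1]=69
27. P2: store L0 := 86  bus=[BusRdX,Flush]  L0: P0=I P1=I P2=M  mem[L0]=36
28. P2: load  L5  bus=[BusRd]  L5: P0=S P1=O P2=S  mem[L5]=41
29. P0: load  L5  bus=[-]  L5: P0=S P1=O P2=S  mem[L5]=41
30. P1: store L2 := 34  bus=[BusUpgr,Flush]  L2: P0=I P1=M P2=I  mem[L2]=33

invalidations = 4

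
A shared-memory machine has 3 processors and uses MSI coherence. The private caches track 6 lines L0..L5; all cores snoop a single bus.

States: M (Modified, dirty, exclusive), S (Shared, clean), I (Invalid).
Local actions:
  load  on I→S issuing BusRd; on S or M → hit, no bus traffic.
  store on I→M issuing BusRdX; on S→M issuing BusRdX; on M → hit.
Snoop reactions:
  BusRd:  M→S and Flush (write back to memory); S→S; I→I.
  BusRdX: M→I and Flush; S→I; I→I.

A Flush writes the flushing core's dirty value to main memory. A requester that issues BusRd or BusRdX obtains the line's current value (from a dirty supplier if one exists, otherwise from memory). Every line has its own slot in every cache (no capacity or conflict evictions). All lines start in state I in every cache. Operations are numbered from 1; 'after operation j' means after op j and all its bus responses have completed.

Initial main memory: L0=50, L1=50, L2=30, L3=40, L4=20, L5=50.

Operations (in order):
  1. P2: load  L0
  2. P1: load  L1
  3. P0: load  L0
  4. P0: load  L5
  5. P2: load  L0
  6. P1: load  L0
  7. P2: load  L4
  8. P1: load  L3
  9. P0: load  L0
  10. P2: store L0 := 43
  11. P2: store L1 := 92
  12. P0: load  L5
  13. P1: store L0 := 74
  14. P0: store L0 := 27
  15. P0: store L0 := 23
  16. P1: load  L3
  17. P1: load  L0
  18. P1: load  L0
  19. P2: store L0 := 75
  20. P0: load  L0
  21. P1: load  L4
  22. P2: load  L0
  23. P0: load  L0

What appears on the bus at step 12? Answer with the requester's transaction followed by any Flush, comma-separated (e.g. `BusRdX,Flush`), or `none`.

bus = none

1. P2: load  L0  bus=[BusRd]  L0: P0=I P1=I P2=S  mem[L0]=50
2. P1: load  L1  bus=[BusRd]  L1: P0=I P1=S P2=I  mem[L1]=50
3. P0: load  L0  bus=[BusRd]  L0: P0=S P1=I P2=S  mem[L0]=50
4. P0: load  L5  bus=[BusRd]  L5: P0=S P1=I P2=I  mem[L5]=50
5. P2: load  L0  bus=[-]  L0: P0=S P1=I P2=S  mem[L0]=50
6. P1: load  L0  bus=[BusRd]  L0: P0=S P1=S P2=S  mem[L0]=50
7. P2: load  L4  bus=[BusRd]  L4: P0=I P1=I P2=S  mem[L4]=20
8. P1: load  L3  bus=[BusRd]  L3: P0=I P1=S P2=I  mem[L3]=40
9. P0: load  L0  bus=[-]  L0: P0=S P1=S P2=S  mem[L0]=50
10. P2: store L0 := 43  bus=[BusRdX]  L0: P0=I P1=I P2=M  mem[L0]=50
11. P2: store L1 := 92  bus=[BusRdX]  L1: P0=I P1=I P2=M  mem[L1]=50
12. P0: load  L5  bus=[-]  L5: P0=S P1=I P2=I  mem[L5]=50
13. P1: store L0 := 74  bus=[BusRdX,Flush]  L0: P0=I P1=M P2=I  mem[L0]=43
14. P0: store L0 := 27  bus=[BusRdX,Flush]  L0: P0=M P1=I P2=I  mem[L0]=74
15. P0: store L0 := 23  bus=[-]  L0: P0=M P1=I P2=I  mem[L0]=74
16. P1: load  L3  bus=[-]  L3: P0=I P1=S P2=I  mem[L3]=40
17. P1: load  L0  bus=[BusRd,Flush]  L0: P0=S P1=S P2=I  mem[L0]=23
18. P1: load  L0  bus=[-]  L0: P0=S P1=S P2=I  mem[L0]=23
19. P2: store L0 := 75  bus=[BusRdX]  L0: P0=I P1=I P2=M  mem[L0]=23
20. P0: load  L0  bus=[BusRd,Flush]  L0: P0=S P1=I P2=S  mem[L0]=75
21. P1: load  L4  bus=[BusRd]  L4: P0=I P1=S P2=S  mem[L4]=20
22. P2: load  L0  bus=[-]  L0: P0=S P1=I P2=S  mem[L0]=75
23. P0: load  L0  bus=[-]  L0: P0=S P1=I P2=S  mem[L0]=75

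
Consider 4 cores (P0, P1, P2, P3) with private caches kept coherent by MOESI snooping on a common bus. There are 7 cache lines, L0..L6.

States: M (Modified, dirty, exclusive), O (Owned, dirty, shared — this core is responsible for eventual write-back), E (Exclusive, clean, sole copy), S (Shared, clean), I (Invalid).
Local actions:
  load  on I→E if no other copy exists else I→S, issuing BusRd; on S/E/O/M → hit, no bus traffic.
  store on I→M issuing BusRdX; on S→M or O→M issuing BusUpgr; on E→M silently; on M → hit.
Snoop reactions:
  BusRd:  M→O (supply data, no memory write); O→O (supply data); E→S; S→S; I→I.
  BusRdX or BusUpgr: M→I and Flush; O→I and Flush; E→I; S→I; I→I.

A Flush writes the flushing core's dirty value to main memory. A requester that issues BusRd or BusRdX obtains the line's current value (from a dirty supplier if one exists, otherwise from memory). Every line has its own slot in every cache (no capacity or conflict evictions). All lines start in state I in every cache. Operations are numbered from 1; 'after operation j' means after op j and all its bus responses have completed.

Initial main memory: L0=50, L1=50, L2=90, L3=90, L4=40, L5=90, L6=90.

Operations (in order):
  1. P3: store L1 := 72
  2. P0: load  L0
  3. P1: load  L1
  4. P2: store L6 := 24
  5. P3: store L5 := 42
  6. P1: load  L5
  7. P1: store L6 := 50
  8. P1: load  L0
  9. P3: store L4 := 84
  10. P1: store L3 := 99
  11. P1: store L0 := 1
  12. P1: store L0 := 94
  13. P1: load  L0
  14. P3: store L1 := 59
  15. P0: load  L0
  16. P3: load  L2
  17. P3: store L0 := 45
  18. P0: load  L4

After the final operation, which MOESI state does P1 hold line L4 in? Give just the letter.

state = I

[1] P3: store L1 := 72 | P0:I, P1:I, P2:I, P3:M(72) | bus: BusRdX
[2] P0: load  L0 | P0:E(50), P1:I, P2:I, P3:I | bus: BusRd
[3] P1: load  L1 | P0:I, P1:S(72), P2:I, P3:O(72) | bus: BusRd
[4] P2: store L6 := 24 | P0:I, P1:I, P2:M(24), P3:I | bus: BusRdX
[5] P3: store L5 := 42 | P0:I, P1:I, P2:I, P3:M(42) | bus: BusRdX
[6] P1: load  L5 | P0:I, P1:S(42), P2:I, P3:O(42) | bus: BusRd
[7] P1: store L6 := 50 | P0:I, P1:M(50), P2:I, P3:I | bus: BusRdX,Flush
[8] P1: load  L0 | P0:S(50), P1:S(50), P2:I, P3:I | bus: BusRd
[9] P3: store L4 := 84 | P0:I, P1:I, P2:I, P3:M(84) | bus: BusRdX
[10] P1: store L3 := 99 | P0:I, P1:M(99), P2:I, P3:I | bus: BusRdX
[11] P1: store L0 := 1 | P0:I, P1:M(1), P2:I, P3:I | bus: BusUpgr
[12] P1: store L0 := 94 | P0:I, P1:M(94), P2:I, P3:I | bus: none
[13] P1: load  L0 | P0:I, P1:M(94), P2:I, P3:I | bus: none
[14] P3: store L1 := 59 | P0:I, P1:I, P2:I, P3:M(59) | bus: BusUpgr
[15] P0: load  L0 | P0:S(94), P1:O(94), P2:I, P3:I | bus: BusRd
[16] P3: load  L2 | P0:I, P1:I, P2:I, P3:E(90) | bus: BusRd
[17] P3: store L0 := 45 | P0:I, P1:I, P2:I, P3:M(45) | bus: BusRdX,Flush
[18] P0: load  L4 | P0:S(84), P1:I, P2:I, P3:O(84) | bus: BusRd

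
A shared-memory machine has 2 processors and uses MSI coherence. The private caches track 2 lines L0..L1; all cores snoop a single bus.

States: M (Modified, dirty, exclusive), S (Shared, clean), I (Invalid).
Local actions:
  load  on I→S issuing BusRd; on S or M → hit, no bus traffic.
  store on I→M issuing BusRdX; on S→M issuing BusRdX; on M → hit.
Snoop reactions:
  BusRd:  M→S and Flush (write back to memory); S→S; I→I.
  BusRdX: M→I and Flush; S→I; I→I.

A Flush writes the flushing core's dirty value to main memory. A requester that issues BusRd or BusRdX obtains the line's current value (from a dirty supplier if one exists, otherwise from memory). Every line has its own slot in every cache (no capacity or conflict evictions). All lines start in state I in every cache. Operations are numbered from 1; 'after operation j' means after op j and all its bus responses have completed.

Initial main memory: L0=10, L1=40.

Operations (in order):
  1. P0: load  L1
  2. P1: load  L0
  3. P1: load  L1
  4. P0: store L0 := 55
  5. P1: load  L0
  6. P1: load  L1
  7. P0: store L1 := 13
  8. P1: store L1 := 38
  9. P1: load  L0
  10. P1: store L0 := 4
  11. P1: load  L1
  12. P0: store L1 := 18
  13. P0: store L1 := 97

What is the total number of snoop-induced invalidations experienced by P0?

invalidations = 2

  op1 P0: load  L1 → S/I on L1; bus BusRd; mem=40
  op2 P1: load  L0 → I/S on L0; bus BusRd; mem=10
  op3 P1: load  L1 → S/S on L1; bus BusRd; mem=40
  op4 P0: store L0 := 55 → M/I on L0; bus BusRdX; mem=10
  op5 P1: load  L0 → S/S on L0; bus BusRd Flush; mem=55
  op6 P1: load  L1 → S/S on L1; bus (none); mem=40
  op7 P0: store L1 := 13 → M/I on L1; bus BusRdX; mem=40
  op8 P1: store L1 := 38 → I/M on L1; bus BusRdX Flush; mem=13
  op9 P1: load  L0 → S/S on L0; bus (none); mem=55
  op10 P1: store L0 := 4 → I/M on L0; bus BusRdX; mem=55
  op11 P1: load  L1 → I/M on L1; bus (none); mem=13
  op12 P0: store L1 := 18 → M/I on L1; bus BusRdX Flush; mem=38
  op13 P0: store L1 := 97 → M/I on L1; bus (none); mem=38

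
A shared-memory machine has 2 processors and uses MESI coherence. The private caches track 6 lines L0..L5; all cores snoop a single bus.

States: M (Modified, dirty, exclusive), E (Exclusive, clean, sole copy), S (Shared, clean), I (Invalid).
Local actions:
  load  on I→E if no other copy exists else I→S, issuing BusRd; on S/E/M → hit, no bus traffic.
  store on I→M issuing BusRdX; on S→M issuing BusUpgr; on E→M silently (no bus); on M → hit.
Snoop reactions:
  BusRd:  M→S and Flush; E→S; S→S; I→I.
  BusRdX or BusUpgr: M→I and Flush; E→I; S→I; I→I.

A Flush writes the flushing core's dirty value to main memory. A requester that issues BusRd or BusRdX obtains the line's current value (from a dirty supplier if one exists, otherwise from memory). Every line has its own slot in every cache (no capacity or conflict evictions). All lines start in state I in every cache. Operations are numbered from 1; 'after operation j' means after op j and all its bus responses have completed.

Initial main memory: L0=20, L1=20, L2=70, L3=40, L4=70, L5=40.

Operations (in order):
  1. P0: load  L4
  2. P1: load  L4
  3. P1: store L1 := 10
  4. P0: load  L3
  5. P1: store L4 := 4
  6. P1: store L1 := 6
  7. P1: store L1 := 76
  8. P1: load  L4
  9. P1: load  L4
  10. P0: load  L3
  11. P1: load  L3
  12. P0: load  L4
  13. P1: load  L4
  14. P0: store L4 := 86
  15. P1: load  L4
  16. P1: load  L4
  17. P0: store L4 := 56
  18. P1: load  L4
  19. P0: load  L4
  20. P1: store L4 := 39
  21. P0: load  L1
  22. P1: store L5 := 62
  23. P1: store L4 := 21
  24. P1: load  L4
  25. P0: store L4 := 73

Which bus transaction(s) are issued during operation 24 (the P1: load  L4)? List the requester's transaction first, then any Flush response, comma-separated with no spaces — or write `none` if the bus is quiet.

[1] P0: load  L4 | P0:E(70), P1:I | bus: BusRd
[2] P1: load  L4 | P0:S(70), P1:S(70) | bus: BusRd
[3] P1: store L1 := 10 | P0:I, P1:M(10) | bus: BusRdX
[4] P0: load  L3 | P0:E(40), P1:I | bus: BusRd
[5] P1: store L4 := 4 | P0:I, P1:M(4) | bus: BusUpgr
[6] P1: store L1 := 6 | P0:I, P1:M(6) | bus: none
[7] P1: store L1 := 76 | P0:I, P1:M(76) | bus: none
[8] P1: load  L4 | P0:I, P1:M(4) | bus: none
[9] P1: load  L4 | P0:I, P1:M(4) | bus: none
[10] P0: load  L3 | P0:E(40), P1:I | bus: none
[11] P1: load  L3 | P0:S(40), P1:S(40) | bus: BusRd
[12] P0: load  L4 | P0:S(4), P1:S(4) | bus: BusRd,Flush
[13] P1: load  L4 | P0:S(4), P1:S(4) | bus: none
[14] P0: store L4 := 86 | P0:M(86), P1:I | bus: BusUpgr
[15] P1: load  L4 | P0:S(86), P1:S(86) | bus: BusRd,Flush
[16] P1: load  L4 | P0:S(86), P1:S(86) | bus: none
[17] P0: store L4 := 56 | P0:M(56), P1:I | bus: BusUpgr
[18] P1: load  L4 | P0:S(56), P1:S(56) | bus: BusRd,Flush
[19] P0: load  L4 | P0:S(56), P1:S(56) | bus: none
[20] P1: store L4 := 39 | P0:I, P1:M(39) | bus: BusUpgr
[21] P0: load  L1 | P0:S(76), P1:S(76) | bus: BusRd,Flush
[22] P1: store L5 := 62 | P0:I, P1:M(62) | bus: BusRdX
[23] P1: store L4 := 21 | P0:I, P1:M(21) | bus: none
[24] P1: load  L4 | P0:I, P1:M(21) | bus: none
[25] P0: store L4 := 73 | P0:M(73), P1:I | bus: BusRdX,Flush

bus = none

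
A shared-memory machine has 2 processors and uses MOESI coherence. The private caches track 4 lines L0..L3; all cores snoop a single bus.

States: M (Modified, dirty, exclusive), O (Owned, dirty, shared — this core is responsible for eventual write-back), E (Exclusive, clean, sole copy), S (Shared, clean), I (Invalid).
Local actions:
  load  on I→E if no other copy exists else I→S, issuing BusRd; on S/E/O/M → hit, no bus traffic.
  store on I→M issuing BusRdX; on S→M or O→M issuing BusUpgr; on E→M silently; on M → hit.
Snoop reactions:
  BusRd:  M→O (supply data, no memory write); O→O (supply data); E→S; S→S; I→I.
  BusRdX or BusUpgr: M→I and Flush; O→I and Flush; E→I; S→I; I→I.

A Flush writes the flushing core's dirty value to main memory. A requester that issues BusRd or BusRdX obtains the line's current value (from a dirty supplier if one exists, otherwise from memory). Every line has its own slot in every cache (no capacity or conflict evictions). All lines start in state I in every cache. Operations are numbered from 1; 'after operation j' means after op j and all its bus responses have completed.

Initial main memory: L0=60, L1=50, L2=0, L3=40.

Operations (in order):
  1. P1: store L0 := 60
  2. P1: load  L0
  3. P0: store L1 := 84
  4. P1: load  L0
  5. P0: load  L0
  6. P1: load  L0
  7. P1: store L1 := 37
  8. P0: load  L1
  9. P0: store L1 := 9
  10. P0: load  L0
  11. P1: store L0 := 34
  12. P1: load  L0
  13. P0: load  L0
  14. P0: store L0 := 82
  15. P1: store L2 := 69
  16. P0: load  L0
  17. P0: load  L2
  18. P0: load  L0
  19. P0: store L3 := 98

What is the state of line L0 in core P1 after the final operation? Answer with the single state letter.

[1] P1: store L0 := 60 | P0:I, P1:M(60) | bus: BusRdX
[2] P1: load  L0 | P0:I, P1:M(60) | bus: none
[3] P0: store L1 := 84 | P0:M(84), P1:I | bus: BusRdX
[4] P1: load  L0 | P0:I, P1:M(60) | bus: none
[5] P0: load  L0 | P0:S(60), P1:O(60) | bus: BusRd
[6] P1: load  L0 | P0:S(60), P1:O(60) | bus: none
[7] P1: store L1 := 37 | P0:I, P1:M(37) | bus: BusRdX,Flush
[8] P0: load  L1 | P0:S(37), P1:O(37) | bus: BusRd
[9] P0: store L1 := 9 | P0:M(9), P1:I | bus: BusUpgr,Flush
[10] P0: load  L0 | P0:S(60), P1:O(60) | bus: none
[11] P1: store L0 := 34 | P0:I, P1:M(34) | bus: BusUpgr
[12] P1: load  L0 | P0:I, P1:M(34) | bus: none
[13] P0: load  L0 | P0:S(34), P1:O(34) | bus: BusRd
[14] P0: store L0 := 82 | P0:M(82), P1:I | bus: BusUpgr,Flush
[15] P1: store L2 := 69 | P0:I, P1:M(69) | bus: BusRdX
[16] P0: load  L0 | P0:M(82), P1:I | bus: none
[17] P0: load  L2 | P0:S(69), P1:O(69) | bus: BusRd
[18] P0: load  L0 | P0:M(82), P1:I | bus: none
[19] P0: store L3 := 98 | P0:M(98), P1:I | bus: BusRdX

state = I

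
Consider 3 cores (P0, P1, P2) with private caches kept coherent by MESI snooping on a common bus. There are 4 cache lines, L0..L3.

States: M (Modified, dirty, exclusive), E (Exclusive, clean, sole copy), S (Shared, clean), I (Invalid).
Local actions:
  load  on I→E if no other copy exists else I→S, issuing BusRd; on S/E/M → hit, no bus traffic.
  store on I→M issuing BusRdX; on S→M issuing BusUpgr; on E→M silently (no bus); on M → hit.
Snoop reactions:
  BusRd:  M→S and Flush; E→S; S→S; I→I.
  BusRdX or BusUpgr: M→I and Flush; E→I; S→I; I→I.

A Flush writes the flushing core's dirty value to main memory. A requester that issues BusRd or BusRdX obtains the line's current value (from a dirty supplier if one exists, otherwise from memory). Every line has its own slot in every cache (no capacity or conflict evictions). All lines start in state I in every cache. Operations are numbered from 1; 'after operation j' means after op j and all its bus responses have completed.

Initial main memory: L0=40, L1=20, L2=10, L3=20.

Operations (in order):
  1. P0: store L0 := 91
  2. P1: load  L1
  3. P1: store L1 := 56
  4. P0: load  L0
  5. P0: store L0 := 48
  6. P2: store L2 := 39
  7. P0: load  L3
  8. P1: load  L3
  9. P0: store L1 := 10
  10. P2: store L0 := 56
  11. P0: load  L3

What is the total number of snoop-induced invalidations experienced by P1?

invalidations = 1

1. P0: store L0 := 91  bus=[BusRdX]  L0: P0=M P1=I P2=I  mem[L0]=40
2. P1: load  L1  bus=[BusRd]  L1: P0=I P1=E P2=I  mem[L1]=20
3. P1: store L1 := 56  bus=[-]  L1: P0=I P1=M P2=I  mem[L1]=20
4. P0: load  L0  bus=[-]  L0: P0=M P1=I P2=I  mem[L0]=40
5. P0: store L0 := 48  bus=[-]  L0: P0=M P1=I P2=I  mem[L0]=40
6. P2: store L2 := 39  bus=[BusRdX]  L2: P0=I P1=I P2=M  mem[L2]=10
7. P0: load  L3  bus=[BusRd]  L3: P0=E P1=I P2=I  mem[L3]=20
8. P1: load  L3  bus=[BusRd]  L3: P0=S P1=S P2=I  mem[L3]=20
9. P0: store L1 := 10  bus=[BusRdX,Flush]  L1: P0=M P1=I P2=I  mem[L1]=56
10. P2: store L0 := 56  bus=[BusRdX,Flush]  L0: P0=I P1=I P2=M  mem[L0]=48
11. P0: load  L3  bus=[-]  L3: P0=S P1=S P2=I  mem[L3]=20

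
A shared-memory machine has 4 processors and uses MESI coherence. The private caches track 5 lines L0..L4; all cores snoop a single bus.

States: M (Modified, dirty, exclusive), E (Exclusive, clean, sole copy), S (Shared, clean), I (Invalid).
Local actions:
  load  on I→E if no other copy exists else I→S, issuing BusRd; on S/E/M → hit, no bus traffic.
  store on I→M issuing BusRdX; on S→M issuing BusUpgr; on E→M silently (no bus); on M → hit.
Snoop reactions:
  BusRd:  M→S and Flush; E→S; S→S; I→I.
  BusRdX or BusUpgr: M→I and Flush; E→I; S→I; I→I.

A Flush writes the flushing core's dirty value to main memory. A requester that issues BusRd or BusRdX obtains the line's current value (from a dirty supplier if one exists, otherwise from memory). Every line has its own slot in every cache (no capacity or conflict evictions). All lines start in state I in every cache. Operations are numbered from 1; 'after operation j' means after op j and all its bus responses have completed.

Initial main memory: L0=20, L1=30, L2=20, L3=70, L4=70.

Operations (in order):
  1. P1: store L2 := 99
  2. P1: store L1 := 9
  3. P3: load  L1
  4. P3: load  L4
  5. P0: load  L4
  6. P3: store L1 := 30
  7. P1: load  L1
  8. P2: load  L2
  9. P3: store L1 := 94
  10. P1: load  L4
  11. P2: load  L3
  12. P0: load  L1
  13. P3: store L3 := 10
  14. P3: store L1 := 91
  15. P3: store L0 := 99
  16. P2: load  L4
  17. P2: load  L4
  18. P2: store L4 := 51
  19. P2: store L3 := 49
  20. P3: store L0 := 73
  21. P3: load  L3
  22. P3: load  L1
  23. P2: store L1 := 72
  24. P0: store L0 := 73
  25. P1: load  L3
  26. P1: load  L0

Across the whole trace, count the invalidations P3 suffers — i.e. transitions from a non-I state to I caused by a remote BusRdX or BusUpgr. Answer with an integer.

invalidations = 4

step 1: P1: store L2 := 99  ⟶  IMII  (L2)  txn=BusRdX  M[L2]=20
step 2: P1: store L1 := 9  ⟶  IMII  (L1)  txn=BusRdX  M[L1]=30
step 3: P3: load  L1  ⟶  ISIS  (L1)  txn=BusRd+Flush  M[L1]=9
step 4: P3: load  L4  ⟶  IIIE  (L4)  txn=BusRd  M[L4]=70
step 5: P0: load  L4  ⟶  SIIS  (L4)  txn=BusRd  M[L4]=70
step 6: P3: store L1 := 30  ⟶  IIIM  (L1)  txn=BusUpgr  M[L1]=9
step 7: P1: load  L1  ⟶  ISIS  (L1)  txn=BusRd+Flush  M[L1]=30
step 8: P2: load  L2  ⟶  ISSI  (L2)  txn=BusRd+Flush  M[L2]=99
step 9: P3: store L1 := 94  ⟶  IIIM  (L1)  txn=BusUpgr  M[L1]=30
step 10: P1: load  L4  ⟶  SSIS  (L4)  txn=BusRd  M[L4]=70
step 11: P2: load  L3  ⟶  IIEI  (L3)  txn=BusRd  M[L3]=70
step 12: P0: load  L1  ⟶  SIIS  (L1)  txn=BusRd+Flush  M[L1]=94
step 13: P3: store L3 := 10  ⟶  IIIM  (L3)  txn=BusRdX  M[L3]=70
step 14: P3: store L1 := 91  ⟶  IIIM  (L1)  txn=BusUpgr  M[L1]=94
step 15: P3: store L0 := 99  ⟶  IIIM  (L0)  txn=BusRdX  M[L0]=20
step 16: P2: load  L4  ⟶  SSSS  (L4)  txn=BusRd  M[L4]=70
step 17: P2: load  L4  ⟶  SSSS  (L4)  txn=∅  M[L4]=70
step 18: P2: store L4 := 51  ⟶  IIMI  (L4)  txn=BusUpgr  M[L4]=70
step 19: P2: store L3 := 49  ⟶  IIMI  (L3)  txn=BusRdX+Flush  M[L3]=10
step 20: P3: store L0 := 73  ⟶  IIIM  (L0)  txn=∅  M[L0]=20
step 21: P3: load  L3  ⟶  IISS  (L3)  txn=BusRd+Flush  M[L3]=49
step 22: P3: load  L1  ⟶  IIIM  (L1)  txn=∅  M[L1]=94
step 23: P2: store L1 := 72  ⟶  IIMI  (L1)  txn=BusRdX+Flush  M[L1]=91
step 24: P0: store L0 := 73  ⟶  MIII  (L0)  txn=BusRdX+Flush  M[L0]=73
step 25: P1: load  L3  ⟶  ISSS  (L3)  txn=BusRd  M[L3]=49
step 26: P1: load  L0  ⟶  SSII  (L0)  txn=BusRd+Flush  M[L0]=73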